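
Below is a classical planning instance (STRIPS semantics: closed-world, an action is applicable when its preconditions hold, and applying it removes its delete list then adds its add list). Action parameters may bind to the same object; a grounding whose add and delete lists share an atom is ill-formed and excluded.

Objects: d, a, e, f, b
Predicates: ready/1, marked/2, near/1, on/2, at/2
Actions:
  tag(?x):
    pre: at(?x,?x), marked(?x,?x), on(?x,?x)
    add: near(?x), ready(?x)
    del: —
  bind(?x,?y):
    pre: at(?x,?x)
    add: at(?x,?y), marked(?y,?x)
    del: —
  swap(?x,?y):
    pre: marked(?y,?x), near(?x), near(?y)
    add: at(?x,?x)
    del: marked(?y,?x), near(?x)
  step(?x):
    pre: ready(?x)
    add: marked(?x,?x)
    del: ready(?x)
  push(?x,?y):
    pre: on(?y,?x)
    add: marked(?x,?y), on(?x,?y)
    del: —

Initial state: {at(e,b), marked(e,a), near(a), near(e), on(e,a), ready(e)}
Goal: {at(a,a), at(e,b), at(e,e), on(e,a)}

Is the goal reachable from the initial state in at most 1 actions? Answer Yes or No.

No

1. swap(a,e)  →  {at(a,a), at(e,b), near(e), on(e,a), ready(e)}
2. step(e)  →  {at(a,a), at(e,b), marked(e,e), near(e), on(e,a)}
3. swap(e,e)  →  {at(a,a), at(e,b), at(e,e), on(e,a)}
optimal plan length = 3; 3 > 1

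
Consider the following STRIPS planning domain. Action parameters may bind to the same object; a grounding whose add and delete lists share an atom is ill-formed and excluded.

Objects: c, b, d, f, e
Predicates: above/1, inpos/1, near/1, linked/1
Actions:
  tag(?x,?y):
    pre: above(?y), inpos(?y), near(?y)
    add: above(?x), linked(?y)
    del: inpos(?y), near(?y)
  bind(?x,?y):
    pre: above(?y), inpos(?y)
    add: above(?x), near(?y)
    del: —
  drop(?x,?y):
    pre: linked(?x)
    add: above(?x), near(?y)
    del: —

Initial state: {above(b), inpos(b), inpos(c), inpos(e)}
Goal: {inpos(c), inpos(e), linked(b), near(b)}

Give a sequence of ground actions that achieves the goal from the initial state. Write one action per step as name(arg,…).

bind(c,b); tag(c,b); drop(b,b)

1. bind(c,b)  →  {above(b), above(c), inpos(b), inpos(c), inpos(e), near(b)}
2. tag(c,b)  →  {above(b), above(c), inpos(c), inpos(e), linked(b)}
3. drop(b,b)  →  {above(b), above(c), inpos(c), inpos(e), linked(b), near(b)}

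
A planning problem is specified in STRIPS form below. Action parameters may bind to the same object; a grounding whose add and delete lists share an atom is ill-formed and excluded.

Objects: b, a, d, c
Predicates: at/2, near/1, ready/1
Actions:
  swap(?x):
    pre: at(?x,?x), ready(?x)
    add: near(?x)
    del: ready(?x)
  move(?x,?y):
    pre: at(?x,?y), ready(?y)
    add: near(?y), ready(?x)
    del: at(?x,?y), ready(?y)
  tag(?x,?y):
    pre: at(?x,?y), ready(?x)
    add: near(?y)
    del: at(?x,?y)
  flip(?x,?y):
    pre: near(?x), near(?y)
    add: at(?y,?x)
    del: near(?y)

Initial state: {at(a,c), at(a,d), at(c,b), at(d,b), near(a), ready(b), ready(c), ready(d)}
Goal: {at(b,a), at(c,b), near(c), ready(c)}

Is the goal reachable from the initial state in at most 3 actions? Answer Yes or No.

1. move(a,d)  →  {at(a,c), at(c,b), at(d,b), near(a), near(d), ready(a), ready(b), ready(c)}
2. move(d,b)  →  {at(a,c), at(c,b), near(a), near(b), near(d), ready(a), ready(c), ready(d)}
3. tag(a,c)  →  {at(c,b), near(a), near(b), near(c), near(d), ready(a), ready(c), ready(d)}
4. flip(a,b)  →  {at(b,a), at(c,b), near(a), near(c), near(d), ready(a), ready(c), ready(d)}
optimal plan length = 4; 4 > 3

No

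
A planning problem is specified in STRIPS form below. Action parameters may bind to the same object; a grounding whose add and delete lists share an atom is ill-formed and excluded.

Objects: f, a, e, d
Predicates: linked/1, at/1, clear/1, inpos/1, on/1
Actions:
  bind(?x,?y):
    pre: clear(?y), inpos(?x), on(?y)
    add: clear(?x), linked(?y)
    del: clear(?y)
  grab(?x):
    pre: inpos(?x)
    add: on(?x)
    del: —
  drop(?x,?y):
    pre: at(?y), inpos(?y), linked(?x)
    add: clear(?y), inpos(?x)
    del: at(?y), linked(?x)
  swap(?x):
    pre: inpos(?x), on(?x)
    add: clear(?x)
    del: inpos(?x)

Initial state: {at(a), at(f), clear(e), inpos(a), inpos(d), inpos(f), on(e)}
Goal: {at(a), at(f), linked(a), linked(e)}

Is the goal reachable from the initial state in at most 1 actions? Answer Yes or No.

1. bind(a,e)  →  {at(a), at(f), clear(a), inpos(a), inpos(d), inpos(f), linked(e), on(e)}
2. grab(a)  →  {at(a), at(f), clear(a), inpos(a), inpos(d), inpos(f), linked(e), on(a), on(e)}
3. bind(f,a)  →  {at(a), at(f), clear(f), inpos(a), inpos(d), inpos(f), linked(a), linked(e), on(a), on(e)}
optimal plan length = 3; 3 > 1

No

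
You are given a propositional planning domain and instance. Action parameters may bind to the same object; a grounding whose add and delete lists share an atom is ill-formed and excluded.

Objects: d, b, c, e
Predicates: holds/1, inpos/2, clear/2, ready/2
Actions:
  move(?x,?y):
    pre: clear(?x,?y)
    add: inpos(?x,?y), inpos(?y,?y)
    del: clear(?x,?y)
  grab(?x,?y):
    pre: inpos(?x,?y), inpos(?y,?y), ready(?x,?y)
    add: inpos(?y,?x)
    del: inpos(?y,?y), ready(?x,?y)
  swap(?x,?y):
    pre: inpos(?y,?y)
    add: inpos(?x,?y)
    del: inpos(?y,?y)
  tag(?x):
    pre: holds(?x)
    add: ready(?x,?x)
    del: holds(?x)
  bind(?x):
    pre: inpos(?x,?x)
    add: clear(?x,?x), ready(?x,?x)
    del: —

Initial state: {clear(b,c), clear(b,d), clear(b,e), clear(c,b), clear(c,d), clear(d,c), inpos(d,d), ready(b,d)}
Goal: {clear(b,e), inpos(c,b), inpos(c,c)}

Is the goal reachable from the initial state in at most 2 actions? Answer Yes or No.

Yes

1. move(d,c)  →  {clear(b,c), clear(b,d), clear(b,e), clear(c,b), clear(c,d), inpos(c,c), inpos(d,c), inpos(d,d), ready(b,d)}
2. move(c,b)  →  {clear(b,c), clear(b,d), clear(b,e), clear(c,d), inpos(b,b), inpos(c,b), inpos(c,c), inpos(d,c), inpos(d,d), ready(b,d)}
optimal plan length = 2; 2 ≤ 2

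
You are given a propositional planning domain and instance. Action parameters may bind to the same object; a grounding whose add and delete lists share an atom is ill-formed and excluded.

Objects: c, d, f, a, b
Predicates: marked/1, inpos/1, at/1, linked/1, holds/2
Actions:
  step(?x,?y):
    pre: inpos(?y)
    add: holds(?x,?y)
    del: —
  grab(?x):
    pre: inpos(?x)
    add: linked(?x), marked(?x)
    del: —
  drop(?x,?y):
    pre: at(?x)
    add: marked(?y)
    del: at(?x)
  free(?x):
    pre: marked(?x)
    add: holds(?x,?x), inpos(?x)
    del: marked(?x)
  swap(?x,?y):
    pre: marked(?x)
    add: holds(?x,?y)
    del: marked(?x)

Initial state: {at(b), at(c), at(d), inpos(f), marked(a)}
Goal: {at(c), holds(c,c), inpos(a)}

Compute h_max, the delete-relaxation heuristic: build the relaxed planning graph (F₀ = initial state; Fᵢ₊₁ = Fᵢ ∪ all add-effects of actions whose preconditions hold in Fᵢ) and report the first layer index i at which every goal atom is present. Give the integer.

F0 = init (5 atoms)
F1 = F0 ∪ {holds(a,a), holds(a,b), holds(a,c), holds(a,d), holds(a,f), holds(b,f), holds(c,f), holds(d,f), holds(f,f), inpos(a), linked(f), marked(b), marked(c), marked(d), marked(f)}  (20 atoms)
F2 = F1 ∪ {holds(b,a), holds(b,b), holds(b,c), holds(b,d), holds(c,a), holds(c,b), holds(c,c), holds(c,d), holds(d,a), holds(d,b), holds(d,c), holds(d,d), holds(f,a), holds(f,b), holds(f,c), holds(f,d), inpos(b), inpos(c), inpos(d), linked(a)}  (40 atoms)
goal ⊆ F2  ⇒  h_max = 2

2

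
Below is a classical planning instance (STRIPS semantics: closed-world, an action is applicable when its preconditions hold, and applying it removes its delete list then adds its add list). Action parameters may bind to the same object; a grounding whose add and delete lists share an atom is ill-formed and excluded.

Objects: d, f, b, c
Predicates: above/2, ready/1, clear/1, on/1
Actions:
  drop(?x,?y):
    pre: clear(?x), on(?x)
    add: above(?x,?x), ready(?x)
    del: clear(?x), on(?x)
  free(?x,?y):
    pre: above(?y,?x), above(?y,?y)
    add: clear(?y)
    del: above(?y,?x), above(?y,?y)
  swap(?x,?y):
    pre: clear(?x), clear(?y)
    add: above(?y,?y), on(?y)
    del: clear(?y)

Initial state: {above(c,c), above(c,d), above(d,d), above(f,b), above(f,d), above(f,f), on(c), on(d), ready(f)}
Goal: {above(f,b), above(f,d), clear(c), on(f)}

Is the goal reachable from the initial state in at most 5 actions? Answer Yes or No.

Yes

1. free(d,c)  →  {above(d,d), above(f,b), above(f,d), above(f,f), clear(c), on(c), on(d), ready(f)}
2. free(f,f)  →  {above(d,d), above(f,b), above(f,d), clear(c), clear(f), on(c), on(d), ready(f)}
3. swap(f,f)  →  {above(d,d), above(f,b), above(f,d), above(f,f), clear(c), on(c), on(d), on(f), ready(f)}
optimal plan length = 3; 3 ≤ 5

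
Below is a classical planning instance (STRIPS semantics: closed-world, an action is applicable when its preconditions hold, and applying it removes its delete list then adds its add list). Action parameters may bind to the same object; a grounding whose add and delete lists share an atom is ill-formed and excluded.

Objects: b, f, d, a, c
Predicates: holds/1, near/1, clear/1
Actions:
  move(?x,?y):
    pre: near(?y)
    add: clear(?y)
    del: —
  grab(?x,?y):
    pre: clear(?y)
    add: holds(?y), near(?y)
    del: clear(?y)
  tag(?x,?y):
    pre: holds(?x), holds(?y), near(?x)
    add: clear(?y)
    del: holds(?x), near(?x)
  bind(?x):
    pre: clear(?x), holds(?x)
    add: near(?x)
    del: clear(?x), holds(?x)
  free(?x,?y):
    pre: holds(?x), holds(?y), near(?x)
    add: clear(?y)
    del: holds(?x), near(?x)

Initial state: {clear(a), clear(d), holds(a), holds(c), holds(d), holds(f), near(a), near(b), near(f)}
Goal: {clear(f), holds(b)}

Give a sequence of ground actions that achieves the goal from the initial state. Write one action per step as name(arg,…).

move(b,b); move(b,f); grab(b,b)

1. move(b,b)  →  {clear(a), clear(b), clear(d), holds(a), holds(c), holds(d), holds(f), near(a), near(b), near(f)}
2. move(b,f)  →  {clear(a), clear(b), clear(d), clear(f), holds(a), holds(c), holds(d), holds(f), near(a), near(b), near(f)}
3. grab(b,b)  →  {clear(a), clear(d), clear(f), holds(a), holds(b), holds(c), holds(d), holds(f), near(a), near(b), near(f)}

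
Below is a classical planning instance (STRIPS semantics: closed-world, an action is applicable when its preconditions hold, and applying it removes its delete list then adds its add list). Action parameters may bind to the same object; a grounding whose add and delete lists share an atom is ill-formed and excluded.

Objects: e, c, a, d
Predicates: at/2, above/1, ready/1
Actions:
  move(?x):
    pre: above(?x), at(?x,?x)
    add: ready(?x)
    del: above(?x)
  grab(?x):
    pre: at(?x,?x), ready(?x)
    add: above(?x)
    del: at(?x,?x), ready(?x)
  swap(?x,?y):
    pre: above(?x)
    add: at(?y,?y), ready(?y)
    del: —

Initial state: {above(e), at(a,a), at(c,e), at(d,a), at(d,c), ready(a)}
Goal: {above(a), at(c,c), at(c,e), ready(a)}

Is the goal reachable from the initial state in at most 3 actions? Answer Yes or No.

Yes

1. grab(a)  →  {above(a), above(e), at(c,e), at(d,a), at(d,c)}
2. swap(e,c)  →  {above(a), above(e), at(c,c), at(c,e), at(d,a), at(d,c), ready(c)}
3. swap(e,a)  →  {above(a), above(e), at(a,a), at(c,c), at(c,e), at(d,a), at(d,c), ready(a), ready(c)}
optimal plan length = 3; 3 ≤ 3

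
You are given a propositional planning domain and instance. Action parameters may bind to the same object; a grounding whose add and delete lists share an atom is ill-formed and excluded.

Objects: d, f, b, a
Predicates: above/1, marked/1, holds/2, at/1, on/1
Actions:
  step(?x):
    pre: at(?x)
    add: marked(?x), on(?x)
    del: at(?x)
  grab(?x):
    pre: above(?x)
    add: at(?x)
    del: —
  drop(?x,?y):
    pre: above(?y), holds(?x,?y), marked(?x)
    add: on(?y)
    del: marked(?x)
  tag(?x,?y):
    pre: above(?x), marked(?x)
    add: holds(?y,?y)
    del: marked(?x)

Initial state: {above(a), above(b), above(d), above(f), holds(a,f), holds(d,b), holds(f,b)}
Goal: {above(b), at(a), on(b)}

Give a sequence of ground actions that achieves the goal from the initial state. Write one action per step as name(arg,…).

grab(b); step(b); grab(a)

1. grab(b)  →  {above(a), above(b), above(d), above(f), at(b), holds(a,f), holds(d,b), holds(f,b)}
2. step(b)  →  {above(a), above(b), above(d), above(f), holds(a,f), holds(d,b), holds(f,b), marked(b), on(b)}
3. grab(a)  →  {above(a), above(b), above(d), above(f), at(a), holds(a,f), holds(d,b), holds(f,b), marked(b), on(b)}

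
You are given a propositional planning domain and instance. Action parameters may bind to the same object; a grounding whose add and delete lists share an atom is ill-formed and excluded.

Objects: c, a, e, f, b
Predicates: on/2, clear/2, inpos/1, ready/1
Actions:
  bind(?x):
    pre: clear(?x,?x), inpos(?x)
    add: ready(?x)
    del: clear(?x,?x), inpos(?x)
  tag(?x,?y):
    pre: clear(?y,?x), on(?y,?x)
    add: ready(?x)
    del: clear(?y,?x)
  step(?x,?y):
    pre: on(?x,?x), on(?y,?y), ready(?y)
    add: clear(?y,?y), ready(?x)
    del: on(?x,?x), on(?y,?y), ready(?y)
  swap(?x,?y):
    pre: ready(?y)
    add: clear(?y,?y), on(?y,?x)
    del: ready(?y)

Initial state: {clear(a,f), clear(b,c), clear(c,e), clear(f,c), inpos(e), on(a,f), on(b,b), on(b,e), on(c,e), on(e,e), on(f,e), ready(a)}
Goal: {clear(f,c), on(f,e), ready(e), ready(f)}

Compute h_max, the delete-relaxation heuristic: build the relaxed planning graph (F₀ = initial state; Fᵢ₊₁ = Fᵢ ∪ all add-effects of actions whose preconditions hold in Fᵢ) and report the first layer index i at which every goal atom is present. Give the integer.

F0 = init (12 atoms)
F1 = F0 ∪ {clear(a,a), on(a,a), on(a,b), on(a,c), on(a,e), ready(e), ready(f)}  (19 atoms)
goal ⊆ F1  ⇒  h_max = 1

1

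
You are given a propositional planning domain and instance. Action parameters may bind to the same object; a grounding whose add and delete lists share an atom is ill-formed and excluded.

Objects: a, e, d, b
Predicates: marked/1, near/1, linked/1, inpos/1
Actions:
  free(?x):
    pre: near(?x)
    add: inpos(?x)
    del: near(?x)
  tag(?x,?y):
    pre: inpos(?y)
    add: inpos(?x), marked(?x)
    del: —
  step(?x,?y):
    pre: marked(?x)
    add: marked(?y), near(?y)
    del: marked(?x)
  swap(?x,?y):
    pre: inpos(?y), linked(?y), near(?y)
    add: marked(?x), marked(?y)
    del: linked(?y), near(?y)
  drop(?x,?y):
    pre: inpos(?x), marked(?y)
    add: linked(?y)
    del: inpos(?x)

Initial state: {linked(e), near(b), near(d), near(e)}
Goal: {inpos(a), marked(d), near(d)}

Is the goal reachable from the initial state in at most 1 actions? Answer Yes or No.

No

1. free(e)  →  {inpos(e), linked(e), near(b), near(d)}
2. tag(a,e)  →  {inpos(a), inpos(e), linked(e), marked(a), near(b), near(d)}
3. tag(d,a)  →  {inpos(a), inpos(d), inpos(e), linked(e), marked(a), marked(d), near(b), near(d)}
optimal plan length = 3; 3 > 1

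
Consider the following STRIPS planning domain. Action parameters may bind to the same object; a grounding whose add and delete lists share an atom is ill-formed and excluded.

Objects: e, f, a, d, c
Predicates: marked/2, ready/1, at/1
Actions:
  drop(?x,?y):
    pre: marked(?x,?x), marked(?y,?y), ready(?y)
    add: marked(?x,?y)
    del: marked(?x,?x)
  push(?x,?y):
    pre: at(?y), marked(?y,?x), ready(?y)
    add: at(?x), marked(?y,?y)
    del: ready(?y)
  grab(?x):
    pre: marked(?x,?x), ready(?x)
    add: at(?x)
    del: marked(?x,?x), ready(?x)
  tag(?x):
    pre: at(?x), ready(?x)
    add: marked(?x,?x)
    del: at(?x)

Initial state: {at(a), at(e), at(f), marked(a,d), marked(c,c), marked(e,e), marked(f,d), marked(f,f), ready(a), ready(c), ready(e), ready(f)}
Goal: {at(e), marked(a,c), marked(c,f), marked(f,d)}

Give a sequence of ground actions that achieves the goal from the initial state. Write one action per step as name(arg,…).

push(d,a); drop(a,c); drop(c,f)

1. push(d,a)  →  {at(a), at(d), at(e), at(f), marked(a,a), marked(a,d), marked(c,c), marked(e,e), marked(f,d), marked(f,f), ready(c), ready(e), ready(f)}
2. drop(a,c)  →  {at(a), at(d), at(e), at(f), marked(a,c), marked(a,d), marked(c,c), marked(e,e), marked(f,d), marked(f,f), ready(c), ready(e), ready(f)}
3. drop(c,f)  →  {at(a), at(d), at(e), at(f), marked(a,c), marked(a,d), marked(c,f), marked(e,e), marked(f,d), marked(f,f), ready(c), ready(e), ready(f)}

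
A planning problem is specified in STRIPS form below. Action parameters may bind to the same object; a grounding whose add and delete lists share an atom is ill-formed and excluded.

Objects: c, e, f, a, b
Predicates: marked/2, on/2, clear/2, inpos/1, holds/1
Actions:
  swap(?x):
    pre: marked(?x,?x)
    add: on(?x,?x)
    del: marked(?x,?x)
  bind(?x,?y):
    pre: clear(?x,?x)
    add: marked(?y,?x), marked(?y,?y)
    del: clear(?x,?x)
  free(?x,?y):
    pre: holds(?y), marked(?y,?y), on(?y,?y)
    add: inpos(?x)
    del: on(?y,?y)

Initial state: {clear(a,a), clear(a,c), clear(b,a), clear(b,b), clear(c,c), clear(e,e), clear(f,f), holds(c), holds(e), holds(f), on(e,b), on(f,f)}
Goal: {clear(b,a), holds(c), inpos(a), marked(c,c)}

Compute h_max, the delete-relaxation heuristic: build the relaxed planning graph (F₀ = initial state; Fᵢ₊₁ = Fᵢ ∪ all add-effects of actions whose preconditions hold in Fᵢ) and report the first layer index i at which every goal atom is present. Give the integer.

F0 = init (12 atoms)
F1 = F0 ∪ {marked(a,a), marked(a,b), marked(a,c), marked(a,e), marked(a,f), marked(b,a), marked(b,b), marked(b,c), marked(b,e), marked(b,f), marked(c,a), marked(c,b), marked(c,c), marked(c,e), marked(c,f), marked(e,a), marked(e,b), marked(e,c), marked(e,e), marked(e,f), marked(f,a), marked(f,b), marked(f,c), marked(f,e), marked(f,f)}  (37 atoms)
F2 = F1 ∪ {inpos(a), inpos(b), inpos(c), inpos(e), inpos(f), on(a,a), on(b,b), on(c,c), on(e,e)}  (46 atoms)
goal ⊆ F2  ⇒  h_max = 2

2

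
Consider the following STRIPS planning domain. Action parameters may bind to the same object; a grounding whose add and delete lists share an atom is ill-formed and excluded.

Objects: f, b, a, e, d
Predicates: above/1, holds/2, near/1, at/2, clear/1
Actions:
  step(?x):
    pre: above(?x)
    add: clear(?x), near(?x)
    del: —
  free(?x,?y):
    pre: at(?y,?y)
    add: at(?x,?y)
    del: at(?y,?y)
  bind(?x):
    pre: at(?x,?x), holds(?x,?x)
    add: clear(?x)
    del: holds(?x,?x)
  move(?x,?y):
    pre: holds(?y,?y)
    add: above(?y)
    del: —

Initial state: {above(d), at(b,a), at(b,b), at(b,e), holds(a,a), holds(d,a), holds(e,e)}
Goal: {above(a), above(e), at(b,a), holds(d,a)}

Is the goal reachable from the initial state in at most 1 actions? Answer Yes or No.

No

1. move(f,a)  →  {above(a), above(d), at(b,a), at(b,b), at(b,e), holds(a,a), holds(d,a), holds(e,e)}
2. move(f,e)  →  {above(a), above(d), above(e), at(b,a), at(b,b), at(b,e), holds(a,a), holds(d,a), holds(e,e)}
optimal plan length = 2; 2 > 1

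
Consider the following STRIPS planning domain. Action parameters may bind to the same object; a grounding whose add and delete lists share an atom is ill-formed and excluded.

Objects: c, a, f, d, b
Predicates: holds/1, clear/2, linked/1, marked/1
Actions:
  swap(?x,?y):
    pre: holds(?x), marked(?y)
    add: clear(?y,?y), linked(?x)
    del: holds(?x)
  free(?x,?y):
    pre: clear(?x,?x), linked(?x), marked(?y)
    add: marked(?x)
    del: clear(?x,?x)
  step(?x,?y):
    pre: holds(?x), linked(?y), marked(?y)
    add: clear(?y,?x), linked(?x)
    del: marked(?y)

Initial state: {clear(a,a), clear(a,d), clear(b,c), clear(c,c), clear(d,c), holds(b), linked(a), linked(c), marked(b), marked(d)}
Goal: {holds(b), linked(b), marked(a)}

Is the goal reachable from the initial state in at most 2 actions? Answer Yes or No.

1. free(c,d)  →  {clear(a,a), clear(a,d), clear(b,c), clear(d,c), holds(b), linked(a), linked(c), marked(b), marked(c), marked(d)}
2. free(a,c)  →  {clear(a,d), clear(b,c), clear(d,c), holds(b), linked(a), linked(c), marked(a), marked(b), marked(c), marked(d)}
3. step(b,c)  →  {clear(a,d), clear(b,c), clear(c,b), clear(d,c), holds(b), linked(a), linked(b), linked(c), marked(a), marked(b), marked(d)}
optimal plan length = 3; 3 > 2

No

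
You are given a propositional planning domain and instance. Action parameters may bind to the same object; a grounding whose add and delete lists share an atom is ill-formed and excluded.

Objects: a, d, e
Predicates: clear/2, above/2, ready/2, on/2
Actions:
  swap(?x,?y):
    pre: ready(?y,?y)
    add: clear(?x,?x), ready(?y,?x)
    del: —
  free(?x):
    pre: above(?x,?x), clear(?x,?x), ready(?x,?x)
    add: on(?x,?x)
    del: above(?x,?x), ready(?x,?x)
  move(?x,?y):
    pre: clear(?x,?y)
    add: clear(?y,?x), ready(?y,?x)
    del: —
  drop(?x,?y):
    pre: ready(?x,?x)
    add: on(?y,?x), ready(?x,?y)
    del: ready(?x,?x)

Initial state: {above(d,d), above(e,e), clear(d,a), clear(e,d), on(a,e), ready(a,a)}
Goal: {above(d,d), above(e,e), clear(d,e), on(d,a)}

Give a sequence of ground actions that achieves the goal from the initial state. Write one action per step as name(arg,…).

move(e,d); drop(a,d)

1. move(e,d)  →  {above(d,d), above(e,e), clear(d,a), clear(d,e), clear(e,d), on(a,e), ready(a,a), ready(d,e)}
2. drop(a,d)  →  {above(d,d), above(e,e), clear(d,a), clear(d,e), clear(e,d), on(a,e), on(d,a), ready(a,d), ready(d,e)}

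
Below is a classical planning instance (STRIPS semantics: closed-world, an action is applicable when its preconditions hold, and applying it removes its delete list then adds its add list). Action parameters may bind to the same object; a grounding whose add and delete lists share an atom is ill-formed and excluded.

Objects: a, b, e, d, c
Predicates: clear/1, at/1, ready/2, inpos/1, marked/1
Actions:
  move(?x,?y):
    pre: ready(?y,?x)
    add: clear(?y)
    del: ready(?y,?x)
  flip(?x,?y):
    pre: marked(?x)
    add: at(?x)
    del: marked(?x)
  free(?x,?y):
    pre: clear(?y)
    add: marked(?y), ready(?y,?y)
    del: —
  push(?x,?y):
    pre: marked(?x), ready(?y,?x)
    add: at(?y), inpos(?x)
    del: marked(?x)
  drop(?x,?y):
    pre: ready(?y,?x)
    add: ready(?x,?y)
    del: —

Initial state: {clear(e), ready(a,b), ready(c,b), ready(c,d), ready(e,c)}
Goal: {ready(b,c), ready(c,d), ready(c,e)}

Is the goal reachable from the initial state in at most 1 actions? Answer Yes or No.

No

1. drop(b,c)  →  {clear(e), ready(a,b), ready(b,c), ready(c,b), ready(c,d), ready(e,c)}
2. drop(c,e)  →  {clear(e), ready(a,b), ready(b,c), ready(c,b), ready(c,d), ready(c,e), ready(e,c)}
optimal plan length = 2; 2 > 1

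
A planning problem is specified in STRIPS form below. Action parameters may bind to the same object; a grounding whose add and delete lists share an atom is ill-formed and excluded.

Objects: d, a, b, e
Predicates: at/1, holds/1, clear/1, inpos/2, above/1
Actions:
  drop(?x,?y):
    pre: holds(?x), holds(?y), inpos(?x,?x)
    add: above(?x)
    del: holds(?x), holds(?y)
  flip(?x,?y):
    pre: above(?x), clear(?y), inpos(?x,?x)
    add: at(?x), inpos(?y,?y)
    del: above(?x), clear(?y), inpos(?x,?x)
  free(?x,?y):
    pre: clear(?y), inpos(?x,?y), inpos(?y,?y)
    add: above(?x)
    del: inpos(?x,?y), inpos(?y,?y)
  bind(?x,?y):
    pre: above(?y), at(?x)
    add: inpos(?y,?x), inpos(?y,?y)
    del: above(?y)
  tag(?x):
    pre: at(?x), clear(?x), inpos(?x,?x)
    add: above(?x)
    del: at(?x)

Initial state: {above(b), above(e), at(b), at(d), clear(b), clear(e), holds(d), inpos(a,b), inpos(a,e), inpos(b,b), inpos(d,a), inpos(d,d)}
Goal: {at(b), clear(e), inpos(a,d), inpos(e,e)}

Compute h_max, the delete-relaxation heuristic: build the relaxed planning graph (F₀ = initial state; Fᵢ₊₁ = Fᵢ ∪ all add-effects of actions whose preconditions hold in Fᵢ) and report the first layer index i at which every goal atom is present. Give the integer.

F0 = init (12 atoms)
F1 = F0 ∪ {above(a), above(d), inpos(b,d), inpos(e,b), inpos(e,d), inpos(e,e)}  (18 atoms)
F2 = F1 ∪ {at(e), inpos(a,a), inpos(a,d), inpos(d,b)}  (22 atoms)
goal ⊆ F2  ⇒  h_max = 2

2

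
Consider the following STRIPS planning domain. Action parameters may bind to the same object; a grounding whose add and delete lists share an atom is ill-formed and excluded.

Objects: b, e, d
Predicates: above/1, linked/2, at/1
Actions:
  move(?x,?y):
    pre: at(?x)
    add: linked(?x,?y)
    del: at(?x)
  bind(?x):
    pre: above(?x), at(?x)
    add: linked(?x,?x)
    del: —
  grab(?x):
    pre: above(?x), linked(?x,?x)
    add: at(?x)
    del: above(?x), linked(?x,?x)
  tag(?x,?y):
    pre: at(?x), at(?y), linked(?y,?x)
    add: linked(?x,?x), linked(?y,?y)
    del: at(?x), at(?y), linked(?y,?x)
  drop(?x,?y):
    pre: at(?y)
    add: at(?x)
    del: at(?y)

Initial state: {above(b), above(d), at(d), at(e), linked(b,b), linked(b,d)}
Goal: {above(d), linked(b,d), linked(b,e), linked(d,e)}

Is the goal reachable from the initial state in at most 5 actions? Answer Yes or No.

1. move(d,e)  →  {above(b), above(d), at(e), linked(b,b), linked(b,d), linked(d,e)}
2. grab(b)  →  {above(d), at(b), at(e), linked(b,d), linked(d,e)}
3. move(b,e)  →  {above(d), at(e), linked(b,d), linked(b,e), linked(d,e)}
optimal plan length = 3; 3 ≤ 5

Yes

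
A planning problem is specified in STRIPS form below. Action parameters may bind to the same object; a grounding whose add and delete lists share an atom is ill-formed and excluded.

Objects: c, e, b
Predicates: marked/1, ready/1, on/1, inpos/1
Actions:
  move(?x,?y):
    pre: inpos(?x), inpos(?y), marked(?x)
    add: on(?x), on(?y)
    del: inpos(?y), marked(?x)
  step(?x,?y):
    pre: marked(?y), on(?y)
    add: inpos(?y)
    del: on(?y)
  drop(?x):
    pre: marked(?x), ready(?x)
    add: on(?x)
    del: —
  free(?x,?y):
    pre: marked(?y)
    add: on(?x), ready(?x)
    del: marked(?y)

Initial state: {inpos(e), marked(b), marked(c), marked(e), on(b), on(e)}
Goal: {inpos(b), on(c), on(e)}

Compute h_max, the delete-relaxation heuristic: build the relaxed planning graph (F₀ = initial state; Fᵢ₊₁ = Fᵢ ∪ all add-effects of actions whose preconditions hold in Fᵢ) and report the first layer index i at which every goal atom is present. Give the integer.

F0 = init (6 atoms)
F1 = F0 ∪ {inpos(b), on(c), ready(b), ready(c), ready(e)}  (11 atoms)
goal ⊆ F1  ⇒  h_max = 1

1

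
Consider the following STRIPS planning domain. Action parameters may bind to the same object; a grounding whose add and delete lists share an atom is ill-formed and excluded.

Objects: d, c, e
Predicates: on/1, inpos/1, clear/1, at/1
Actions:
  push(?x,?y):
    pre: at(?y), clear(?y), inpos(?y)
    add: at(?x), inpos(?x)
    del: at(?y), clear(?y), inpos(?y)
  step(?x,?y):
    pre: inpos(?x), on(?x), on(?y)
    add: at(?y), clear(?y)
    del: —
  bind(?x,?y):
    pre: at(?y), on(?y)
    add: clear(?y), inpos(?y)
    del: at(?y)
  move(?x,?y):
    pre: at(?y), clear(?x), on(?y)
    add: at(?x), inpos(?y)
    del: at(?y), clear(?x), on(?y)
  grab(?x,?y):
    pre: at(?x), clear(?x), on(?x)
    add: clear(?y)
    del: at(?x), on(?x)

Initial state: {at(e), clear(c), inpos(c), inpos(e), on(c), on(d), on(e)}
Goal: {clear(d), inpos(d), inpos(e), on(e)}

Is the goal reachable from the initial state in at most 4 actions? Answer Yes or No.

1. step(c,d)  →  {at(d), at(e), clear(c), clear(d), inpos(c), inpos(e), on(c), on(d), on(e)}
2. bind(d,d)  →  {at(e), clear(c), clear(d), inpos(c), inpos(d), inpos(e), on(c), on(d), on(e)}
optimal plan length = 2; 2 ≤ 4

Yes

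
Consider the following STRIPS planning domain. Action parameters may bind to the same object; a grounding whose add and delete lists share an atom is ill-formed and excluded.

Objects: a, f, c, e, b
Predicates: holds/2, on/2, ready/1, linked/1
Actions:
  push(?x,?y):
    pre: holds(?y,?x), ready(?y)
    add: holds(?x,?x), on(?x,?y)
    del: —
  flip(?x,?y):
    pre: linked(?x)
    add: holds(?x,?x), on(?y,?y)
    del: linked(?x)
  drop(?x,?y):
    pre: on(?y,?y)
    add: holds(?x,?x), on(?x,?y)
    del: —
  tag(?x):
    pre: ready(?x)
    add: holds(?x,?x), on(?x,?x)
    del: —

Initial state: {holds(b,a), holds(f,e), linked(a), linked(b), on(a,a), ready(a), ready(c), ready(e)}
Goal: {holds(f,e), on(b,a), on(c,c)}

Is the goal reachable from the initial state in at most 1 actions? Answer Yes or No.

No

1. flip(a,c)  →  {holds(a,a), holds(b,a), holds(f,e), linked(b), on(a,a), on(c,c), ready(a), ready(c), ready(e)}
2. drop(b,a)  →  {holds(a,a), holds(b,a), holds(b,b), holds(f,e), linked(b), on(a,a), on(b,a), on(c,c), ready(a), ready(c), ready(e)}
optimal plan length = 2; 2 > 1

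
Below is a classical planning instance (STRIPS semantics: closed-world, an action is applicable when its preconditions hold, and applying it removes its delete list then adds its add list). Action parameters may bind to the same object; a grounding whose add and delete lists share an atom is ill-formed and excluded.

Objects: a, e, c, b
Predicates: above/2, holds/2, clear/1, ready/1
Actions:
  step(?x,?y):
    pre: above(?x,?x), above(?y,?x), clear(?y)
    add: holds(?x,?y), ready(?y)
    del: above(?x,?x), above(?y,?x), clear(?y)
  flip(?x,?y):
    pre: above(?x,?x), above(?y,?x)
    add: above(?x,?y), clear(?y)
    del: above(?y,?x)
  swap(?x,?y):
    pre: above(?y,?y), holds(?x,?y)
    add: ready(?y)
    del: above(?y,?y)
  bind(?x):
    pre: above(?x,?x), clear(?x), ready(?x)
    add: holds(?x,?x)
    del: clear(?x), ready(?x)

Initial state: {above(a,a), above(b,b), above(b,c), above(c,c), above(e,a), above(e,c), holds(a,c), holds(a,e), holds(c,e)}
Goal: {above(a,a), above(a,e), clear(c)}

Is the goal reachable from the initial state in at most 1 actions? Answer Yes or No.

No

1. flip(a,e)  →  {above(a,a), above(a,e), above(b,b), above(b,c), above(c,c), above(e,c), clear(e), holds(a,c), holds(a,e), holds(c,e)}
2. flip(c,b)  →  {above(a,a), above(a,e), above(b,b), above(c,b), above(c,c), above(e,c), clear(b), clear(e), holds(a,c), holds(a,e), holds(c,e)}
3. flip(b,c)  →  {above(a,a), above(a,e), above(b,b), above(b,c), above(c,c), above(e,c), clear(b), clear(c), clear(e), holds(a,c), holds(a,e), holds(c,e)}
optimal plan length = 3; 3 > 1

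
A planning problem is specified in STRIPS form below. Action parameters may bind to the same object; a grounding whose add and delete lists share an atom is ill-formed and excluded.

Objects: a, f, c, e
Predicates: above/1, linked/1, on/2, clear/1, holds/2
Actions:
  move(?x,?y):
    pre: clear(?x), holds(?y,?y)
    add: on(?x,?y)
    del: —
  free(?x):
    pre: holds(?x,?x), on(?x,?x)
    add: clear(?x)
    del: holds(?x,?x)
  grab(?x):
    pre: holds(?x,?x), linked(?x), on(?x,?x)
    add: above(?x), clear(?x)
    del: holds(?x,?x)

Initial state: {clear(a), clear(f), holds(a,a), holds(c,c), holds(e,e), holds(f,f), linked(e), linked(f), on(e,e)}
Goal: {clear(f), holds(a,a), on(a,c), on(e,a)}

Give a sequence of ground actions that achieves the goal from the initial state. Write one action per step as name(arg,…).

move(a,c); free(e); move(e,a)

1. move(a,c)  →  {clear(a), clear(f), holds(a,a), holds(c,c), holds(e,e), holds(f,f), linked(e), linked(f), on(a,c), on(e,e)}
2. free(e)  →  {clear(a), clear(e), clear(f), holds(a,a), holds(c,c), holds(f,f), linked(e), linked(f), on(a,c), on(e,e)}
3. move(e,a)  →  {clear(a), clear(e), clear(f), holds(a,a), holds(c,c), holds(f,f), linked(e), linked(f), on(a,c), on(e,a), on(e,e)}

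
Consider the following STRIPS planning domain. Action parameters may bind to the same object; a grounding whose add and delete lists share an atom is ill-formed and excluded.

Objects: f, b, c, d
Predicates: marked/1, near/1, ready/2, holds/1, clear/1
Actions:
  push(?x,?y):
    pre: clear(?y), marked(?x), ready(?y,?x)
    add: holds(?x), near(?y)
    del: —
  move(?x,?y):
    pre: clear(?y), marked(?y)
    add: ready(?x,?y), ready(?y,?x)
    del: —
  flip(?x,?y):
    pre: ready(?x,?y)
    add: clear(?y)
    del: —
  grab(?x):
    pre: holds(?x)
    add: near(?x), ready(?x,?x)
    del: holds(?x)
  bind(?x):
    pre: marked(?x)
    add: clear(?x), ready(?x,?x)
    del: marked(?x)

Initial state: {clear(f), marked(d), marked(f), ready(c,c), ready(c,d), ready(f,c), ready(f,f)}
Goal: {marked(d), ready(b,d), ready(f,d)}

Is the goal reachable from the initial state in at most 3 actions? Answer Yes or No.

1. move(d,f)  →  {clear(f), marked(d), marked(f), ready(c,c), ready(c,d), ready(d,f), ready(f,c), ready(f,d), ready(f,f)}
2. flip(f,d)  →  {clear(d), clear(f), marked(d), marked(f), ready(c,c), ready(c,d), ready(d,f), ready(f,c), ready(f,d), ready(f,f)}
3. move(b,d)  →  {clear(d), clear(f), marked(d), marked(f), ready(b,d), ready(c,c), ready(c,d), ready(d,b), ready(d,f), ready(f,c), ready(f,d), ready(f,f)}
optimal plan length = 3; 3 ≤ 3

Yes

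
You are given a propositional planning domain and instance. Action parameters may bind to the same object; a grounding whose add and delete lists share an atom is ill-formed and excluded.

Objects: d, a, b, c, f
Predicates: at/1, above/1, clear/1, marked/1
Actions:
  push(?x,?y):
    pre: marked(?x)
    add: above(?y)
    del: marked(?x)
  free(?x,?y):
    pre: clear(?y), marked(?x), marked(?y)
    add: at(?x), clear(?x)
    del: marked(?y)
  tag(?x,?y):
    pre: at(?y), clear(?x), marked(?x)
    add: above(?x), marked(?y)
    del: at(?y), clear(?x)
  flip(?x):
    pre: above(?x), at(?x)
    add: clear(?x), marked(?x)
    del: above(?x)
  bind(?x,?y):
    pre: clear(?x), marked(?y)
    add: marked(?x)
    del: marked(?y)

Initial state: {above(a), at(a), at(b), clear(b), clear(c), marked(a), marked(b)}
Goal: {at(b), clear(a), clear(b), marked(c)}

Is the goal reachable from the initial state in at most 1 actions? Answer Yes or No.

No

1. free(a,b)  →  {above(a), at(a), at(b), clear(a), clear(b), clear(c), marked(a)}
2. bind(c,a)  →  {above(a), at(a), at(b), clear(a), clear(b), clear(c), marked(c)}
optimal plan length = 2; 2 > 1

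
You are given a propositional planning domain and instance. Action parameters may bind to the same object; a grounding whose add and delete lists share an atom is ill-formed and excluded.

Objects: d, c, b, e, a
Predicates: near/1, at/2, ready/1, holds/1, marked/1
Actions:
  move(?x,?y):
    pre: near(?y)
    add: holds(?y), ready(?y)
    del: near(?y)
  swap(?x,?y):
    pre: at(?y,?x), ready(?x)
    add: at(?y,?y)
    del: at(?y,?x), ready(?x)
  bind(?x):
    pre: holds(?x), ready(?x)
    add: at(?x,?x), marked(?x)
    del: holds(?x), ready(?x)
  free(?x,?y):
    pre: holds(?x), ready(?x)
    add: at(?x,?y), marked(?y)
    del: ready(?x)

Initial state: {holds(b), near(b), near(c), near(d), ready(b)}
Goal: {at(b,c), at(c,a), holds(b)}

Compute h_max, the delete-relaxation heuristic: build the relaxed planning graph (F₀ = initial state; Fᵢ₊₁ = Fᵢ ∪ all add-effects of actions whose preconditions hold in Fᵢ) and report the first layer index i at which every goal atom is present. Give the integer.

2

F0 = init (5 atoms)
F1 = F0 ∪ {at(b,a), at(b,b), at(b,c), at(b,d), at(b,e), holds(c), holds(d), marked(a), marked(b), marked(c), marked(d), marked(e), ready(c), ready(d)}  (19 atoms)
F2 = F1 ∪ {at(c,a), at(c,b), at(c,c), at(c,d), at(c,e), at(d,a), at(d,b), at(d,c), at(d,d), at(d,e)}  (29 atoms)
goal ⊆ F2  ⇒  h_max = 2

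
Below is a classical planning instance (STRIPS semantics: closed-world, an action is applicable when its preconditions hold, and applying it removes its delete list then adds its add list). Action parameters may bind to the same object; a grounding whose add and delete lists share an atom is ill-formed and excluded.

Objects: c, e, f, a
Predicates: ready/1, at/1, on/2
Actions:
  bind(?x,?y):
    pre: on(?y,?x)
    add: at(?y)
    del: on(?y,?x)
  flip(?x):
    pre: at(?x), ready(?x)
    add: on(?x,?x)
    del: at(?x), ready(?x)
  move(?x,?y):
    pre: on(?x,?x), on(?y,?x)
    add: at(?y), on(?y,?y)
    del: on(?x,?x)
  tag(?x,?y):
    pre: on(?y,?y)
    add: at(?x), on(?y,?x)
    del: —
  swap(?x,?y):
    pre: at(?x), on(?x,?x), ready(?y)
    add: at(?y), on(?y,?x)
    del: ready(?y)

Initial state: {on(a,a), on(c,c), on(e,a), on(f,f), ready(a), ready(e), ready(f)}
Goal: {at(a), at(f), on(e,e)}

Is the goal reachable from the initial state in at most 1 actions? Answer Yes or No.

No

1. bind(f,f)  →  {at(f), on(a,a), on(c,c), on(e,a), ready(a), ready(e), ready(f)}
2. move(a,e)  →  {at(e), at(f), on(c,c), on(e,a), on(e,e), ready(a), ready(e), ready(f)}
3. tag(a,c)  →  {at(a), at(e), at(f), on(c,a), on(c,c), on(e,a), on(e,e), ready(a), ready(e), ready(f)}
optimal plan length = 3; 3 > 1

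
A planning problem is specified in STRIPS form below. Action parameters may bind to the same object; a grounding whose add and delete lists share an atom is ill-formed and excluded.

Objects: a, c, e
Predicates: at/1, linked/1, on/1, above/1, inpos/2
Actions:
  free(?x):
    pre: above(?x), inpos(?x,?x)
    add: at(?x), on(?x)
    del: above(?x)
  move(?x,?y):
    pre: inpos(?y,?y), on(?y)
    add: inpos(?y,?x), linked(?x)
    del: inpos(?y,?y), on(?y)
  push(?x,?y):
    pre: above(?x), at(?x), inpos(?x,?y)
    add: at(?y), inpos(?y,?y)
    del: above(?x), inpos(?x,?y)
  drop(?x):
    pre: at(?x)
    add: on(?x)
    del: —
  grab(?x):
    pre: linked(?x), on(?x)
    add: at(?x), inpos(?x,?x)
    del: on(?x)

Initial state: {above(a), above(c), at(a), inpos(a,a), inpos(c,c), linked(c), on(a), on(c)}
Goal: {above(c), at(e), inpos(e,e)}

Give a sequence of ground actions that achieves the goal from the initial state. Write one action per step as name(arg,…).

1. move(e,a)  →  {above(a), above(c), at(a), inpos(a,e), inpos(c,c), linked(c), linked(e), on(c)}
2. push(a,e)  →  {above(c), at(a), at(e), inpos(c,c), inpos(e,e), linked(c), linked(e), on(c)}

move(e,a); push(a,e)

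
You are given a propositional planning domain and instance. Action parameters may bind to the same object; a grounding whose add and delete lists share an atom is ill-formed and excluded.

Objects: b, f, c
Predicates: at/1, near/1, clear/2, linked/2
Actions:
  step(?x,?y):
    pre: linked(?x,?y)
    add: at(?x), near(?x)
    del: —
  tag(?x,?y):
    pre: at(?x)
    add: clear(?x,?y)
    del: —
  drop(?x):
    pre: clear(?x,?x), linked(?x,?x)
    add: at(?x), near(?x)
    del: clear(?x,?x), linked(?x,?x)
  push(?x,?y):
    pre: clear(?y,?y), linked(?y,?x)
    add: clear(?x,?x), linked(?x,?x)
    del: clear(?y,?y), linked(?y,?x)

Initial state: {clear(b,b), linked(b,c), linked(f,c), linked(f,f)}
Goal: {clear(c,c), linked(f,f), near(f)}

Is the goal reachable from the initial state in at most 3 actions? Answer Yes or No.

1. step(f,f)  →  {at(f), clear(b,b), linked(b,c), linked(f,c), linked(f,f), near(f)}
2. push(c,b)  →  {at(f), clear(c,c), linked(c,c), linked(f,c), linked(f,f), near(f)}
optimal plan length = 2; 2 ≤ 3

Yes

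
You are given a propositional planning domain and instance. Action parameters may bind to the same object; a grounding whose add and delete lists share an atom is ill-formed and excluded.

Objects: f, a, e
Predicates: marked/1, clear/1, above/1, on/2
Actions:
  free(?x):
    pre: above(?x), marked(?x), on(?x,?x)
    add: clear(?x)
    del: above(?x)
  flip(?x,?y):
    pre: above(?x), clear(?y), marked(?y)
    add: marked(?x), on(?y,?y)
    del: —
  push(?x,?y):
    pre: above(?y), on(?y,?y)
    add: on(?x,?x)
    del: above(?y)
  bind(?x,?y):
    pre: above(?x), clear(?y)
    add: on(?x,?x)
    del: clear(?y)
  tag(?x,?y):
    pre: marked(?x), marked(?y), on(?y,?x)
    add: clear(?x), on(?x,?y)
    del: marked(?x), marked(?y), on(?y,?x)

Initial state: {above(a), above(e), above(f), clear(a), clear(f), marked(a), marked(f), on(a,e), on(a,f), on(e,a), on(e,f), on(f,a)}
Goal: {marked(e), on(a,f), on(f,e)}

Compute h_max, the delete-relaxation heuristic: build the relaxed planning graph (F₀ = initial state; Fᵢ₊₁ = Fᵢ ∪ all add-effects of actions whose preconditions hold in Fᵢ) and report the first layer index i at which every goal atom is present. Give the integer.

F0 = init (12 atoms)
F1 = F0 ∪ {marked(e), on(a,a), on(e,e), on(f,f)}  (16 atoms)
F2 = F1 ∪ {clear(e), on(f,e)}  (18 atoms)
goal ⊆ F2  ⇒  h_max = 2

2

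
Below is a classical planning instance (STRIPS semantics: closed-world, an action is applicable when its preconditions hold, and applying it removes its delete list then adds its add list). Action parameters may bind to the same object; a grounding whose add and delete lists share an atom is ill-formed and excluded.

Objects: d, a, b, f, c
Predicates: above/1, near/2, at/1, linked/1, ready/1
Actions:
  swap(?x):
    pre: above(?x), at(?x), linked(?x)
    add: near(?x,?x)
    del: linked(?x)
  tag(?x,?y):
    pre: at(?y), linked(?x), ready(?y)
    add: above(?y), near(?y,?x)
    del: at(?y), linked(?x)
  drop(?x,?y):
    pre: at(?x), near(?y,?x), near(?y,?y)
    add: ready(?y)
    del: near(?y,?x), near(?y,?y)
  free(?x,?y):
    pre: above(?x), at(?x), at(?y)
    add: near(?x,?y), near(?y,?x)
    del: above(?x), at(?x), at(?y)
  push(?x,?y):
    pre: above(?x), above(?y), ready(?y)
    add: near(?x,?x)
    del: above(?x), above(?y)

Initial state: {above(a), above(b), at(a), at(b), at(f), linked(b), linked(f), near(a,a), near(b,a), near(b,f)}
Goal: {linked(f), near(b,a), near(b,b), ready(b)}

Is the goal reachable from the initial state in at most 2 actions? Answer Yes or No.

1. swap(b)  →  {above(a), above(b), at(a), at(b), at(f), linked(f), near(a,a), near(b,a), near(b,b), near(b,f)}
2. drop(b,b)  →  {above(a), above(b), at(a), at(b), at(f), linked(f), near(a,a), near(b,a), near(b,f), ready(b)}
3. free(b,b)  →  {above(a), at(a), at(f), linked(f), near(a,a), near(b,a), near(b,b), near(b,f), ready(b)}
optimal plan length = 3; 3 > 2

No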